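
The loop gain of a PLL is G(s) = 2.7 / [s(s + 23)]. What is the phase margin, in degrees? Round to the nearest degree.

Gain crossover: |G(jω)| = 1 at ω ≈ 0.117 rad/s.
∠G(j0.117) = −90° − arctan(0.117/23) ≈ -90.29°
PM = 180° + (-90.29°) = 89.71°

90°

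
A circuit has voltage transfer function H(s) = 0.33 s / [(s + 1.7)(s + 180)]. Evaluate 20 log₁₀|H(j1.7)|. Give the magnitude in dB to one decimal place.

|j1.7| = 1.7
|j1.7 + 1.7| = √(1.7² + 1.7²) = 2.404
|j1.7 + 180| = √(1.7² + 180²) = 180
|H(j1.7)| = 0.33 × 1.7 / (2.404 × 180) = 0.0012963
20 log₁₀(0.0012963) = -57.75 dB

-57.7 dB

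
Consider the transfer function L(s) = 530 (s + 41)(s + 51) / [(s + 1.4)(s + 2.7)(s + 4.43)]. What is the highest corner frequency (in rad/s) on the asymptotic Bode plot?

Break frequencies occur at each pole and zero magnitude: 1.4 rad/s, 2.7 rad/s, 4.43 rad/s, 41 rad/s, 51 rad/s.
The highest is 51 rad/s.

51 rad/s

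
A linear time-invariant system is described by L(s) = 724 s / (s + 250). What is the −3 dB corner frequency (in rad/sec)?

For a single-pole high-pass, the −3 dB point is at the pole: ω = 250 rad/sec.

250 rad/sec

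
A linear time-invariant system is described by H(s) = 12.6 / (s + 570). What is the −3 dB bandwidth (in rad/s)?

570 rad/s

For a single-pole low-pass, the −3 dB point is at the pole: ω = 570 rad/s.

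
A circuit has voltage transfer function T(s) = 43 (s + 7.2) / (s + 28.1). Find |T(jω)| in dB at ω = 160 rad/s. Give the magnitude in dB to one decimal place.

32.5 dB

|j160 + 7.2| = √(160² + 7.2²) = 160.2
|j160 + 28.1| = √(160² + 28.1²) = 162.4
|T(j160)| = 43 × 160.2 / 162.4 = 42.395
20 log₁₀(42.395) = 32.55 dB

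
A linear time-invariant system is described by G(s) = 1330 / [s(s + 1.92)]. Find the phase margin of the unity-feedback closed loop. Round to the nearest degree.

3°

Gain crossover: |G(jω)| = 1 at ω ≈ 36.4 rad/s.
∠G(j36.4) = −90° − arctan(36.4/1.92) ≈ -176.98°
PM = 180° + (-176.98°) = 3.02°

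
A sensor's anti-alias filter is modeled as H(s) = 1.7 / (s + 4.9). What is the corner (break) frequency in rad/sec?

4.9 rad/sec

The single real pole at s = −4.9 gives a corner at ω = 4.9 rad/sec.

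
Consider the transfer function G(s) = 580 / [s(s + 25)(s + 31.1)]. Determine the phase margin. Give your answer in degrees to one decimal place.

86.9°

Gain crossover: |G(jω)| = 1 at ω ≈ 0.745 rad/s.
∠G(j0.745) = −90° − arctan(0.745/25) − arctan(0.745/31.1) ≈ -93.08°
PM = 180° + (-93.08°) = 86.92°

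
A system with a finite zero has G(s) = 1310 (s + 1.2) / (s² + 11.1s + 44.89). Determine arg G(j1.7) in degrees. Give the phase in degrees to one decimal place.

30.6°

∠(j1.7 + 1.2) = arctan(1.7/1.2) = 54.78°
∠[(j1.7)² + 11.1(j1.7) + 44.89] = ∠[42 + j18.87] = 24.19°
∠G(j1.7) = 54.78° − 24.19° = 30.59°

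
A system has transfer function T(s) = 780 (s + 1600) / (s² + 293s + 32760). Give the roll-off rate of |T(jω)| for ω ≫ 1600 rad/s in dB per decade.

-20 dB/decade

With 1 zero and 2 poles, the high-frequency asymptotic slope is 20 × (1 − 2) = -20 dB/decade.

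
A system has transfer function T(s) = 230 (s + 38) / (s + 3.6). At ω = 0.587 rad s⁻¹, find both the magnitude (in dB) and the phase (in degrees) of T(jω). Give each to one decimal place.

|T| = 67.6 dB, ∠T = -8.4°

|j0.587 + 38| = √(0.587² + 38²) = 38
|j0.587 + 3.6| = √(0.587² + 3.6²) = 3.648
|T(j0.587)| = 230 × 38 / 3.648 = 2396.4
20 log₁₀(2396.4) = 67.59 dB
∠(j0.587 + 38) = arctan(0.587/38) = 0.88°
∠(j0.587 + 3.6) = arctan(0.587/3.6) = 9.26°
∠T(j0.587) = 0.88° − 9.26° = -8.38°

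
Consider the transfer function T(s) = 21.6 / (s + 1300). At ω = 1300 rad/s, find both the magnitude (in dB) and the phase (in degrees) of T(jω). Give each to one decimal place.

|j1300 + 1300| = √(1300² + 1300²) = 1838
|T(j1300)| = 21.6 / 1838 = 0.011749
20 log₁₀(0.011749) = -38.60 dB
∠(j1300 + 1300) = arctan(1300/1300) = 45.00°
∠T(j1300) = −45.00° = -45.00°

|T| = -38.6 dB, ∠T = -45.0°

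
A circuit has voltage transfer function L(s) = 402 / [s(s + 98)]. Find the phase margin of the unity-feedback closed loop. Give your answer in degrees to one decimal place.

Gain crossover: |L(jω)| = 1 at ω ≈ 4.1 rad s⁻¹.
∠L(j4.1) = −90° − arctan(4.1/98) ≈ -92.39°
PM = 180° + (-92.39°) = 87.61°

87.6 deg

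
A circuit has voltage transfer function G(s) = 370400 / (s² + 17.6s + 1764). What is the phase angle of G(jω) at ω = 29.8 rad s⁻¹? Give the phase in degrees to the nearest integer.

∠[(j29.8)² + 17.6(j29.8) + 1764] = ∠[875.96 + j524.48] = 30.91°
∠G(j29.8) = −30.91° = -30.91°

-31 deg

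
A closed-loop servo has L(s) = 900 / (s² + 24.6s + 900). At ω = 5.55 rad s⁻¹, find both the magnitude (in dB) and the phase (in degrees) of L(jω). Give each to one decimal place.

|L| = 0.2 dB, ∠L = -8.9°

|(j5.55)² + 24.6(j5.55) + 900| = |869.2 + j136.53| = 879.9
|L(j5.55)| = 900 / 879.9 = 1.0229
20 log₁₀(1.0229) = 0.20 dB
∠[(j5.55)² + 24.6(j5.55) + 900] = ∠[869.2 + j136.53] = 8.93°
∠L(j5.55) = −8.93° = -8.93°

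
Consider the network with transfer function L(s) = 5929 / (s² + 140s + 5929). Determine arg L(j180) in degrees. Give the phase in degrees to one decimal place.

-136.4 deg

∠[(j180)² + 140(j180) + 5929] = ∠[-26471 + j25200] = 136.41°
∠L(j180) = −136.41° = -136.41°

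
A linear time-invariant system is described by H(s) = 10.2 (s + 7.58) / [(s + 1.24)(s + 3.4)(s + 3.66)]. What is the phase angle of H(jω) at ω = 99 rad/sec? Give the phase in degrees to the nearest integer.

∠(j99 + 7.58) = arctan(99/7.58) = 85.62°
∠(j99 + 1.24) = arctan(99/1.24) = 89.28°
∠(j99 + 3.4) = arctan(99/3.4) = 88.03°
∠(j99 + 3.66) = arctan(99/3.66) = 87.88°
∠H(j99) = 85.62° − (89.28° + 88.03° + 87.88°) = -179.58°

-180°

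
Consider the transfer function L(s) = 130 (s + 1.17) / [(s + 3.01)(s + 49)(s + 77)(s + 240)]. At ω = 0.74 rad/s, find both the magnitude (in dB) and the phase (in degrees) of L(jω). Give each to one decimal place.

|j0.74 + 1.17| = √(0.74² + 1.17²) = 1.384
|j0.74 + 3.01| = √(0.74² + 3.01²) = 3.1
|j0.74 + 49| = √(0.74² + 49²) = 49.01
|j0.74 + 77| = √(0.74² + 77²) = 77
|j0.74 + 240| = √(0.74² + 240²) = 240
|L(j0.74)| = 130 × 1.384 / (3.1 × 49.01 × 77 × 240) = 6.4109e-05
20 log₁₀(6.4109e-05) = -83.86 dB
∠(j0.74 + 1.17) = arctan(0.74/1.17) = 32.31°
∠(j0.74 + 3.01) = arctan(0.74/3.01) = 13.81°
∠(j0.74 + 49) = arctan(0.74/49) = 0.87°
∠(j0.74 + 77) = arctan(0.74/77) = 0.55°
∠(j0.74 + 240) = arctan(0.74/240) = 0.18°
∠L(j0.74) = 32.31° − (13.81° + 0.87° + 0.55° + 0.18°) = 16.91°

|L| = -83.9 dB, ∠L = 16.9 deg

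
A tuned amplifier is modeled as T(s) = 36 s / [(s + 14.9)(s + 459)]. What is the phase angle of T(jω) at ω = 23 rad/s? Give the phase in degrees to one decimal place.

∠(j23) = 90.00°
∠(j23 + 14.9) = arctan(23/14.9) = 57.06°
∠(j23 + 459) = arctan(23/459) = 2.87°
∠T(j23) = 90.00° − (57.06° + 2.87°) = 30.07°

30.1°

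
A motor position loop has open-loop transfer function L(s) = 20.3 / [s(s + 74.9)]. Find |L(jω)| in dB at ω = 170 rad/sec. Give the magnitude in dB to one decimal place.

|j170 + 74.9| = √(170² + 74.9²) = 185.8
|j170| = 170
|L(j170)| = 20.3 / (185.8 × 170) = 0.0006428
20 log₁₀(0.0006428) = -63.84 dB

-63.8 dB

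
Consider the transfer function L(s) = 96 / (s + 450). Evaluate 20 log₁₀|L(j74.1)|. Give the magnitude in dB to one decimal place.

-13.5 dB

|j74.1 + 450| = √(74.1² + 450²) = 456.1
|L(j74.1)| = 96 / 456.1 = 0.2105
20 log₁₀(0.2105) = -13.54 dB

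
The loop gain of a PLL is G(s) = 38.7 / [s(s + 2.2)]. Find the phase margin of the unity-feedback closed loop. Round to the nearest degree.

20 deg

Gain crossover: |G(jω)| = 1 at ω ≈ 6.03 rad/s.
∠G(j6.03) = −90° − arctan(6.03/2.2) ≈ -159.95°
PM = 180° + (-159.95°) = 20.05°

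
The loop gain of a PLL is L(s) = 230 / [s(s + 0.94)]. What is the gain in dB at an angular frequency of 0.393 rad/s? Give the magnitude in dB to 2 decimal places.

|j0.393 + 0.94| = √(0.393² + 0.94²) = 1.019
|j0.393| = 0.393
|L(j0.393)| = 230 / (1.019 × 0.393) = 574.42
20 log₁₀(574.42) = 55.185 dB

55.18 dB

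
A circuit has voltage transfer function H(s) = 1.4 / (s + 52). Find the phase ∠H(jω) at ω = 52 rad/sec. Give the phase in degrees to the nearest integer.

-45°

∠(j52 + 52) = arctan(52/52) = 45.00°
∠H(j52) = −45.00° = -45.00°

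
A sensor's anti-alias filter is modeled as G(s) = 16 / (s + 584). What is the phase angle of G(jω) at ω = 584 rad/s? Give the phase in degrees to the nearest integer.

-45°

∠(j584 + 584) = arctan(584/584) = 45.00°
∠G(j584) = −45.00° = -45.00°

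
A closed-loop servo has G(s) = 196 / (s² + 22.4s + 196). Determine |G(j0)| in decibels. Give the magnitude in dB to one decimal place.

G(0) = 196 / 196 = 1
20 log₁₀(1) = 0.00 dB

0.0 dB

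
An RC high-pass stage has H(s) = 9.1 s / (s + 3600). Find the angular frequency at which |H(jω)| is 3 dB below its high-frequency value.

For a single-pole high-pass, the −3 dB point is at the pole: ω = 3600 rad/sec.

3600 rad/sec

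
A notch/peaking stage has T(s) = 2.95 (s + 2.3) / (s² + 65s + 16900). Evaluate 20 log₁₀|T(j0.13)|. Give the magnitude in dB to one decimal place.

-67.9 dB

|j0.13 + 2.3| = √(0.13² + 2.3²) = 2.304
|(j0.13)² + 65(j0.13) + 16900| = |16900 + j8.45| = 1.69e+04
|T(j0.13)| = 2.95 × 2.304 / 1.69e+04 = 0.00040212
20 log₁₀(0.00040212) = -67.91 dB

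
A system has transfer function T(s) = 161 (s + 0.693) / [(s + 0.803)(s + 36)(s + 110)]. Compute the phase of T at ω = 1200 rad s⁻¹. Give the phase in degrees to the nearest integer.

∠(j1200 + 0.693) = arctan(1200/0.693) = 89.97°
∠(j1200 + 0.803) = arctan(1200/0.803) = 89.96°
∠(j1200 + 36) = arctan(1200/36) = 88.28°
∠(j1200 + 110) = arctan(1200/110) = 84.76°
∠T(j1200) = 89.97° − (89.96° + 88.28° + 84.76°) = -173.04°

-173°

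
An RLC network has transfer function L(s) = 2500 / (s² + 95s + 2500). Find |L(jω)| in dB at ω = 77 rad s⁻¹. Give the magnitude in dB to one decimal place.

|(j77)² + 95(j77) + 2500| = |-3429 + j7315| = 8079
|L(j77)| = 2500 / 8079 = 0.30945
20 log₁₀(0.30945) = -10.19 dB

-10.2 dB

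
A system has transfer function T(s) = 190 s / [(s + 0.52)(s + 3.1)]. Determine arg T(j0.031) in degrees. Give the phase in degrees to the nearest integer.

∠(j0.031) = 90.00°
∠(j0.031 + 0.52) = arctan(0.031/0.52) = 3.41°
∠(j0.031 + 3.1) = arctan(0.031/3.1) = 0.57°
∠T(j0.031) = 90.00° − (3.41° + 0.57°) = 86.02°

86°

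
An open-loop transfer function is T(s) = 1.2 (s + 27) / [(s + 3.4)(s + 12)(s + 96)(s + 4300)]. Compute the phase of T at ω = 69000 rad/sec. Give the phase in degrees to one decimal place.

∠(j69000 + 27) = arctan(69000/27) = 89.98°
∠(j69000 + 3.4) = arctan(69000/3.4) = 90.00°
∠(j69000 + 12) = arctan(69000/12) = 89.99°
∠(j69000 + 96) = arctan(69000/96) = 89.92°
∠(j69000 + 4300) = arctan(69000/4300) = 86.43°
∠T(j69000) = 89.98° − (90.00° + 89.99° + 89.92° + 86.43°) = -266.36°

-266.4°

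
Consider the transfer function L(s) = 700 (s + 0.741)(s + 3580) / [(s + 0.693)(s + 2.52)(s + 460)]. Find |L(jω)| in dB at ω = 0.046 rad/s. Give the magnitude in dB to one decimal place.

67.3 dB

|j0.046 + 0.741| = √(0.046² + 0.741²) = 0.7424
|j0.046 + 3580| = √(0.046² + 3580²) = 3580
|j0.046 + 0.693| = √(0.046² + 0.693²) = 0.6945
|j0.046 + 2.52| = √(0.046² + 2.52²) = 2.52
|j0.046 + 460| = √(0.046² + 460²) = 460
|L(j0.046)| = 700 × 0.7424 × 3580 / (0.6945 × 2.52 × 460) = 2310.6
20 log₁₀(2310.6) = 67.27 dB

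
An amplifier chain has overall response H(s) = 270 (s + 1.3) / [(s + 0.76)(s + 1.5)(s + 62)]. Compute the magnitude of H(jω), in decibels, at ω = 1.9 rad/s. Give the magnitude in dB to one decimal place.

6.1 dB

|j1.9 + 1.3| = √(1.9² + 1.3²) = 2.302
|j1.9 + 0.76| = √(1.9² + 0.76²) = 2.046
|j1.9 + 1.5| = √(1.9² + 1.5²) = 2.421
|j1.9 + 62| = √(1.9² + 62²) = 62.03
|H(j1.9)| = 270 × 2.302 / (2.046 × 2.421 × 62.03) = 2.0229
20 log₁₀(2.0229) = 6.12 dB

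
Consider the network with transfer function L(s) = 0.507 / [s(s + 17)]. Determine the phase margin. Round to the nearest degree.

90 deg

Gain crossover: |L(jω)| = 1 at ω ≈ 0.0298 rad s⁻¹.
∠L(j0.0298) = −90° − arctan(0.0298/17) ≈ -90.10°
PM = 180° + (-90.10°) = 89.90°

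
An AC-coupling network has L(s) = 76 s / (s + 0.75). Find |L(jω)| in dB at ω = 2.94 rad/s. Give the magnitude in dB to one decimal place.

37.3 dB

|j2.94| = 2.94
|j2.94 + 0.75| = √(2.94² + 0.75²) = 3.034
|L(j2.94)| = 76 × 2.94 / 3.034 = 73.642
20 log₁₀(73.642) = 37.34 dB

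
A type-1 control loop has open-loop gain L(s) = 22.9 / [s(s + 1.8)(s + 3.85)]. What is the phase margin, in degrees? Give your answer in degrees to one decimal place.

Gain crossover: |L(jω)| = 1 at ω ≈ 1.98 rad/sec.
∠L(j1.98) = −90° − arctan(1.98/1.8) − arctan(1.98/3.85) ≈ -164.89°
PM = 180° + (-164.89°) = 15.11°

15.1°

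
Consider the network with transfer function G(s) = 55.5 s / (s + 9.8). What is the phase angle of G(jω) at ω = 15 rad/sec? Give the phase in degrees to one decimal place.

33.2 deg

∠(j15) = 90.00°
∠(j15 + 9.8) = arctan(15/9.8) = 56.84°
∠G(j15) = 90.00° − 56.84° = 33.16°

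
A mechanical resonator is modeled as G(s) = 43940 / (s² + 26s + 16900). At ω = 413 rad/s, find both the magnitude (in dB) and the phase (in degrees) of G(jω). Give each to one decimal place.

|G| = -10.9 dB, ∠G = -176.0°

|(j413)² + 26(j413) + 16900| = |-1.5367e+05 + j10738| = 1.54e+05
|G(j413)| = 43940 / 1.54e+05 = 0.28524
20 log₁₀(0.28524) = -10.90 dB
∠[(j413)² + 26(j413) + 16900] = ∠[-1.5367e+05 + j10738] = 176.00°
∠G(j413) = −176.00° = -176.00°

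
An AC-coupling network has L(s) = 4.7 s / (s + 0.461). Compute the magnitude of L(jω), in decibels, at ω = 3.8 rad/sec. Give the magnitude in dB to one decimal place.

13.4 dB

|j3.8| = 3.8
|j3.8 + 0.461| = √(3.8² + 0.461²) = 3.828
|L(j3.8)| = 4.7 × 3.8 / 3.828 = 4.6658
20 log₁₀(4.6658) = 13.38 dB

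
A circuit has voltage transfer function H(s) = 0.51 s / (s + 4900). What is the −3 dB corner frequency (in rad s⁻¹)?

For a single-pole high-pass, the −3 dB point is at the pole: ω = 4900 rad s⁻¹.

4900 rad s⁻¹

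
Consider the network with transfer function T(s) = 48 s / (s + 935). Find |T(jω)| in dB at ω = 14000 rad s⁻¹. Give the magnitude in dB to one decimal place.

33.6 dB

|j14000| = 1.4e+04
|j14000 + 935| = √(14000² + 935²) = 1.403e+04
|T(j14000)| = 48 × 1.4e+04 / 1.403e+04 = 47.893
20 log₁₀(47.893) = 33.61 dB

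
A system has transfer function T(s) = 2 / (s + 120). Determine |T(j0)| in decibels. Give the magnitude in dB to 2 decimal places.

-35.56 dB

T(0) = 2 / 120 = 0.016667
20 log₁₀(0.016667) = -35.563 dB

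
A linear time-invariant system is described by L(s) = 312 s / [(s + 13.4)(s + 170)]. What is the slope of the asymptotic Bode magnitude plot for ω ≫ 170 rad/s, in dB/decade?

With 1 zero and 2 poles, the high-frequency asymptotic slope is 20 × (1 − 2) = -20 dB/decade.

-20 dB/decade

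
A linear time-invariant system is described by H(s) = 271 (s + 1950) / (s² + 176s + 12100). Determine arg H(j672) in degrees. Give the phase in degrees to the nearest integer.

∠(j672 + 1950) = arctan(672/1950) = 19.01°
∠[(j672)² + 176(j672) + 12100] = ∠[-4.3948e+05 + j1.1827e+05] = 164.94°
∠H(j672) = 19.01° − 164.94° = -145.92°

-146 deg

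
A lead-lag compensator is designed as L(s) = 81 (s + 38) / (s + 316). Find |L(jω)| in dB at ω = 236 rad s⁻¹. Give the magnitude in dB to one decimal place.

|j236 + 38| = √(236² + 38²) = 239
|j236 + 316| = √(236² + 316²) = 394.4
|L(j236)| = 81 × 239 / 394.4 = 49.093
20 log₁₀(49.093) = 33.82 dB

33.8 dB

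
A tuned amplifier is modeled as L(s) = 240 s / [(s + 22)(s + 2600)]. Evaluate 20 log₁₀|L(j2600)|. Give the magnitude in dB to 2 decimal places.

-23.71 dB

|j2600| = 2600
|j2600 + 22| = √(2600² + 22²) = 2600
|j2600 + 2600| = √(2600² + 2600²) = 3677
|L(j2600)| = 240 × 2600 / (2600 × 3677) = 0.065269
20 log₁₀(0.065269) = -23.706 dB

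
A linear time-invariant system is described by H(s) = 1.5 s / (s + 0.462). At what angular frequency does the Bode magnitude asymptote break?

The single real pole at s = −0.462 gives a corner at ω = 0.462 rad/s.

0.462 rad/s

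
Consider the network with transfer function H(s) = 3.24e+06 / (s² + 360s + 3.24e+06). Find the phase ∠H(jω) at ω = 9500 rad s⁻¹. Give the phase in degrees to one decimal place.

-177.7 deg

∠[(j9500)² + 360(j9500) + 3.24e+06] = ∠[-8.701e+07 + j3.42e+06] = 177.75°
∠H(j9500) = −177.75° = -177.75°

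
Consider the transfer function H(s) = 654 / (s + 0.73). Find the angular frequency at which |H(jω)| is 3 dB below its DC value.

0.73 rad/s

For a single-pole low-pass, the −3 dB point is at the pole: ω = 0.73 rad/s.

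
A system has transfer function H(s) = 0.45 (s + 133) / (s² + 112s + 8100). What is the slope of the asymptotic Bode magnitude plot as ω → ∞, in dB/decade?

With 1 zero and 2 poles, the high-frequency asymptotic slope is 20 × (1 − 2) = -20 dB/decade.

-20 dB/decade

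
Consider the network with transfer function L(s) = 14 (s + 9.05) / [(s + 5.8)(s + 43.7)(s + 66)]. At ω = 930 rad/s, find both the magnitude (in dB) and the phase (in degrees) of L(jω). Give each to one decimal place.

|j930 + 9.05| = √(930² + 9.05²) = 930
|j930 + 5.8| = √(930² + 5.8²) = 930
|j930 + 43.7| = √(930² + 43.7²) = 931
|j930 + 66| = √(930² + 66²) = 932.3
|L(j930)| = 14 × 930 / (930 × 931 × 932.3) = 1.6129e-05
20 log₁₀(1.6129e-05) = -95.85 dB
∠(j930 + 9.05) = arctan(930/9.05) = 89.44°
∠(j930 + 5.8) = arctan(930/5.8) = 89.64°
∠(j930 + 43.7) = arctan(930/43.7) = 87.31°
∠(j930 + 66) = arctan(930/66) = 85.94°
∠L(j930) = 89.44° − (89.64° + 87.31° + 85.94°) = -173.45°

|L| = -95.8 dB, ∠L = -173.5°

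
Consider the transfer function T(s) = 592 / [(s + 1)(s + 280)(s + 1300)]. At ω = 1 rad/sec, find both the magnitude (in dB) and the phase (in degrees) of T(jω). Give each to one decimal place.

|j1 + 1| = √(1² + 1²) = 1.414
|j1 + 280| = √(1² + 280²) = 280
|j1 + 1300| = √(1² + 1300²) = 1300
|T(j1)| = 592 / (1.414 × 280 × 1300) = 0.00115
20 log₁₀(0.00115) = -58.79 dB
∠(j1 + 1) = arctan(1/1) = 45.00°
∠(j1 + 280) = arctan(1/280) = 0.20°
∠(j1 + 1300) = arctan(1/1300) = 0.04°
∠T(j1) = − (45.00° + 0.20° + 0.04°) = -45.25°

|T| = -58.8 dB, ∠T = -45.2°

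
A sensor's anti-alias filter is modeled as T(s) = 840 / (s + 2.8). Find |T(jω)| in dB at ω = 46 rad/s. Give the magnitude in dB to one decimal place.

25.2 dB

|j46 + 2.8| = √(46² + 2.8²) = 46.09
|T(j46)| = 840 / 46.09 = 18.227
20 log₁₀(18.227) = 25.21 dB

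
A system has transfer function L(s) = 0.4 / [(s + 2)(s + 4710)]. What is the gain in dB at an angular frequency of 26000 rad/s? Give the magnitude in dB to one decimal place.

-184.7 dB

|j26000 + 2| = √(26000² + 2²) = 2.6e+04
|j26000 + 4710| = √(26000² + 4710²) = 2.642e+04
|L(j26000)| = 0.4 / (2.6e+04 × 2.642e+04) = 5.8224e-10
20 log₁₀(5.8224e-10) = -184.70 dB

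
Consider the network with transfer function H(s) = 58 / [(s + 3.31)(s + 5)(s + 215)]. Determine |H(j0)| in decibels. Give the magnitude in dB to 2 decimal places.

H(0) = 58 / (3.31 × 5 × 215) = 0.0163
20 log₁₀(0.0163) = -35.756 dB

-35.76 dB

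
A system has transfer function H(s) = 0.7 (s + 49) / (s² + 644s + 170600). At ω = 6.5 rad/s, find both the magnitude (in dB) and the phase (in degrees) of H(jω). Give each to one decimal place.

|H| = -73.9 dB, ∠H = 6.2 deg

|j6.5 + 49| = √(6.5² + 49²) = 49.43
|(j6.5)² + 644(j6.5) + 170600| = |1.7056e+05 + j4186| = 1.706e+05
|H(j6.5)| = 0.7 × 49.43 / 1.706e+05 = 0.00020281
20 log₁₀(0.00020281) = -73.86 dB
∠(j6.5 + 49) = arctan(6.5/49) = 7.56°
∠[(j6.5)² + 644(j6.5) + 170600] = ∠[1.7056e+05 + j4186] = 1.41°
∠H(j6.5) = 7.56° − 1.41° = 6.15°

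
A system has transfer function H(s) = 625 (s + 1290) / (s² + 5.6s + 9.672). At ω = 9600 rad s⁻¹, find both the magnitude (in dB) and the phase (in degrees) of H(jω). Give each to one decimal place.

|j9600 + 1290| = √(9600² + 1290²) = 9686
|(j9600)² + 5.6(j9600) + 9.672| = |-9.216e+07 + j53760| = 9.216e+07
|H(j9600)| = 625 × 9686 / 9.216e+07 = 0.065689
20 log₁₀(0.065689) = -23.65 dB
∠(j9600 + 1290) = arctan(9600/1290) = 82.35°
∠[(j9600)² + 5.6(j9600) + 9.672] = ∠[-9.216e+07 + j53760] = 179.97°
∠H(j9600) = 82.35° − 179.97° = -97.62°

|H| = -23.7 dB, ∠H = -97.6 deg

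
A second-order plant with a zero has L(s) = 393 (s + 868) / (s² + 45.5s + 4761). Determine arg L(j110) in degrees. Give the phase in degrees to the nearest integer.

∠(j110 + 868) = arctan(110/868) = 7.22°
∠[(j110)² + 45.5(j110) + 4761] = ∠[-7339 + j5005] = 145.71°
∠L(j110) = 7.22° − 145.71° = -138.48°

-138°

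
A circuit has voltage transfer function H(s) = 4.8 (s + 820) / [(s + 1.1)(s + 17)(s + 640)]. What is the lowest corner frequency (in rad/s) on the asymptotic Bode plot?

Break frequencies occur at each pole and zero magnitude: 1.1 rad/s, 17 rad/s, 640 rad/s, 820 rad/s.
The lowest is 1.1 rad/s.

1.1 rad/s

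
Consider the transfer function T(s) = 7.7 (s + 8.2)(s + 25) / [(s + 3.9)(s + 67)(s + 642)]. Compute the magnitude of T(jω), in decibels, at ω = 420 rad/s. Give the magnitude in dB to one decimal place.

-40.1 dB

|j420 + 8.2| = √(420² + 8.2²) = 420.1
|j420 + 25| = √(420² + 25²) = 420.7
|j420 + 3.9| = √(420² + 3.9²) = 420
|j420 + 67| = √(420² + 67²) = 425.3
|j420 + 642| = √(420² + 642²) = 767.2
|T(j420)| = 7.7 × 420.1 × 420.7 / (420 × 425.3 × 767.2) = 0.0099305
20 log₁₀(0.0099305) = -40.06 dB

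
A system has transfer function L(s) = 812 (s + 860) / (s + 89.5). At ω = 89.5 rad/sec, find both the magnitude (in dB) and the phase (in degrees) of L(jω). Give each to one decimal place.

|j89.5 + 860| = √(89.5² + 860²) = 864.6
|j89.5 + 89.5| = √(89.5² + 89.5²) = 126.6
|L(j89.5)| = 812 × 864.6 / 126.6 = 5547
20 log₁₀(5547) = 74.88 dB
∠(j89.5 + 860) = arctan(89.5/860) = 5.94°
∠(j89.5 + 89.5) = arctan(89.5/89.5) = 45.00°
∠L(j89.5) = 5.94° − 45.00° = -39.06°

|L| = 74.9 dB, ∠L = -39.1°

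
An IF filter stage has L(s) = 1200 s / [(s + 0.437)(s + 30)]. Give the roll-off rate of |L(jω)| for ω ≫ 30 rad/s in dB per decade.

With 1 zero and 2 poles, the high-frequency asymptotic slope is 20 × (1 − 2) = -20 dB/decade.

-20 dB/decade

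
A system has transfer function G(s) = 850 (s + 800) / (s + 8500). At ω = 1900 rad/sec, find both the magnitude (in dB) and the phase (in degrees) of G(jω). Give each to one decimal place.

|G| = 46.1 dB, ∠G = 54.6 deg

|j1900 + 800| = √(1900² + 800²) = 2062
|j1900 + 8500| = √(1900² + 8500²) = 8710
|G(j1900)| = 850 × 2062 / 8710 = 201.19
20 log₁₀(201.19) = 46.07 dB
∠(j1900 + 800) = arctan(1900/800) = 67.17°
∠(j1900 + 8500) = arctan(1900/8500) = 12.60°
∠G(j1900) = 67.17° − 12.60° = 54.57°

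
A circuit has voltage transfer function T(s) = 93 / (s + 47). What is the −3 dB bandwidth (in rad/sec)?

For a single-pole low-pass, the −3 dB point is at the pole: ω = 47 rad/sec.

47 rad/sec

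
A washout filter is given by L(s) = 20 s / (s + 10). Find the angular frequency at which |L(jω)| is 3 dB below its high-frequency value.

For a single-pole high-pass, the −3 dB point is at the pole: ω = 10 rad/s.

10 rad/s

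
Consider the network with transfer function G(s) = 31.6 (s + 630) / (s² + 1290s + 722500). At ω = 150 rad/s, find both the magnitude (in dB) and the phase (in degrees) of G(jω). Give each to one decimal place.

|j150 + 630| = √(150² + 630²) = 647.6
|(j150)² + 1290(j150) + 722500| = |7e+05 + j1.935e+05| = 7.263e+05
|G(j150)| = 31.6 × 647.6 / 7.263e+05 = 0.028178
20 log₁₀(0.028178) = -31.00 dB
∠(j150 + 630) = arctan(150/630) = 13.39°
∠[(j150)² + 1290(j150) + 722500] = ∠[7e+05 + j1.935e+05] = 15.45°
∠G(j150) = 13.39° − 15.45° = -2.06°

|G| = -31.0 dB, ∠G = -2.1°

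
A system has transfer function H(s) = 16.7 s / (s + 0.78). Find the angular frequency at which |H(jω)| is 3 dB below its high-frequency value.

For a single-pole high-pass, the −3 dB point is at the pole: ω = 0.78 rad/s.

0.78 rad/s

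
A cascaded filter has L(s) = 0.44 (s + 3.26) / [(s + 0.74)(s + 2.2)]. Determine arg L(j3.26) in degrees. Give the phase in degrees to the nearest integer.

∠(j3.26 + 3.26) = arctan(3.26/3.26) = 45.00°
∠(j3.26 + 0.74) = arctan(3.26/0.74) = 77.21°
∠(j3.26 + 2.2) = arctan(3.26/2.2) = 55.99°
∠L(j3.26) = 45.00° − (77.21° + 55.99°) = -88.20°

-88°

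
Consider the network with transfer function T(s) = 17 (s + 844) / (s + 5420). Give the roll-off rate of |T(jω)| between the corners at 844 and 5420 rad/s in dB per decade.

20 dB/decade

In this band the factors already past their corner are: zero at 844; net slope = 20 dB/decade.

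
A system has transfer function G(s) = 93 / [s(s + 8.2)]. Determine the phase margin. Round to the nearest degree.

Gain crossover: |G(jω)| = 1 at ω ≈ 8.08 rad/s.
∠G(j8.08) = −90° − arctan(8.08/8.2) ≈ -134.57°
PM = 180° + (-134.57°) = 45.43°

45°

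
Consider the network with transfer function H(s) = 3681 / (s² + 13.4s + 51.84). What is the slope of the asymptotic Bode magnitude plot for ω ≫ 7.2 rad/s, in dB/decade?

-40 dB/decade

With 0 zeros and 2 poles, the high-frequency asymptotic slope is 20 × (0 − 2) = -40 dB/decade.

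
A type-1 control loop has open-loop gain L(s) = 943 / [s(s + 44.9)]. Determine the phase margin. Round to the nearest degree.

Gain crossover: |L(jω)| = 1 at ω ≈ 19.3 rad/s.
∠L(j19.3) = −90° − arctan(19.3/44.9) ≈ -113.26°
PM = 180° + (-113.26°) = 66.74°

67°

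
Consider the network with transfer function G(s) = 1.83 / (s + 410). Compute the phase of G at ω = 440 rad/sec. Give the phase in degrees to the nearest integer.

∠(j440 + 410) = arctan(440/410) = 47.02°
∠G(j440) = −47.02° = -47.02°

-47°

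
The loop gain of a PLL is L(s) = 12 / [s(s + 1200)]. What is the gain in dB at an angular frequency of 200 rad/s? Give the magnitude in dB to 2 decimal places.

|j200 + 1200| = √(200² + 1200²) = 1217
|j200| = 200
|L(j200)| = 12 / (1217 × 200) = 4.932e-05
20 log₁₀(4.932e-05) = -86.140 dB

-86.14 dB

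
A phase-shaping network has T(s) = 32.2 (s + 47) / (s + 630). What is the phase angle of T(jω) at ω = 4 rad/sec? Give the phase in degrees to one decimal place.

4.5°

∠(j4 + 47) = arctan(4/47) = 4.86°
∠(j4 + 630) = arctan(4/630) = 0.36°
∠T(j4) = 4.86° − 0.36° = 4.50°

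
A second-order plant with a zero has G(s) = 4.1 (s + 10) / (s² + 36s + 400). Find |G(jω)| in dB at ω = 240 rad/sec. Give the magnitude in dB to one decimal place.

|j240 + 10| = √(240² + 10²) = 240.2
|(j240)² + 36(j240) + 400| = |-57200 + j8640| = 5.785e+04
|G(j240)| = 4.1 × 240.2 / 5.785e+04 = 0.017025
20 log₁₀(0.017025) = -35.38 dB

-35.4 dB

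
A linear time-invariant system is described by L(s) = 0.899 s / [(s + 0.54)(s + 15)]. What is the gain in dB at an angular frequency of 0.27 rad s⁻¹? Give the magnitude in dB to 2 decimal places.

-31.44 dB

|j0.27| = 0.27
|j0.27 + 0.54| = √(0.27² + 0.54²) = 0.6037
|j0.27 + 15| = √(0.27² + 15²) = 15
|L(j0.27)| = 0.899 × 0.27 / (0.6037 × 15) = 0.026799
20 log₁₀(0.026799) = -31.438 dB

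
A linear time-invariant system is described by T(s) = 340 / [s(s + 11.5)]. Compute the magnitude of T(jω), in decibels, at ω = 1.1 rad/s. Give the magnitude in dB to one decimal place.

28.5 dB

|j1.1 + 11.5| = √(1.1² + 11.5²) = 11.55
|j1.1| = 1.1
|T(j1.1)| = 340 / (11.55 × 1.1) = 26.755
20 log₁₀(26.755) = 28.55 dB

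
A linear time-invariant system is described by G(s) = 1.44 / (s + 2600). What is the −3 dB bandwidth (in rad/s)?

2600 rad/s

For a single-pole low-pass, the −3 dB point is at the pole: ω = 2600 rad/s.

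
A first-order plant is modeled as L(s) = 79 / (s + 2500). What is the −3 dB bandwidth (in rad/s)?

2500 rad/s

For a single-pole low-pass, the −3 dB point is at the pole: ω = 2500 rad/s.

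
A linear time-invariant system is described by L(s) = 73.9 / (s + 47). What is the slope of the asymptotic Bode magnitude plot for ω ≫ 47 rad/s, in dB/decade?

With 0 zeros and 1 pole, the high-frequency asymptotic slope is 20 × (0 − 1) = -20 dB/decade.

-20 dB/decade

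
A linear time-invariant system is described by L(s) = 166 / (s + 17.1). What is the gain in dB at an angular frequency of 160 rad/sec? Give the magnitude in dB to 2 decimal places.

|j160 + 17.1| = √(160² + 17.1²) = 160.9
|L(j160)| = 166 / 160.9 = 1.0316
20 log₁₀(1.0316) = 0.270 dB

0.27 dB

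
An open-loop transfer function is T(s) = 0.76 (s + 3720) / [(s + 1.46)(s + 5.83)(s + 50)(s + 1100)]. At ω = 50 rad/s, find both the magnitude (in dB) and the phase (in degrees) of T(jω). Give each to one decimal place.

|j50 + 3720| = √(50² + 3720²) = 3720
|j50 + 1.46| = √(50² + 1.46²) = 50.02
|j50 + 5.83| = √(50² + 5.83²) = 50.34
|j50 + 50| = √(50² + 50²) = 70.71
|j50 + 1100| = √(50² + 1100²) = 1101
|T(j50)| = 0.76 × 3720 / (50.02 × 50.34 × 70.71 × 1101) = 1.4422e-05
20 log₁₀(1.4422e-05) = -96.82 dB
∠(j50 + 3720) = arctan(50/3720) = 0.77°
∠(j50 + 1.46) = arctan(50/1.46) = 88.33°
∠(j50 + 5.83) = arctan(50/5.83) = 83.35°
∠(j50 + 50) = arctan(50/50) = 45.00°
∠(j50 + 1100) = arctan(50/1100) = 2.60°
∠T(j50) = 0.77° − (88.33° + 83.35° + 45.00° + 2.60°) = -218.51°

|T| = -96.8 dB, ∠T = -218.5 deg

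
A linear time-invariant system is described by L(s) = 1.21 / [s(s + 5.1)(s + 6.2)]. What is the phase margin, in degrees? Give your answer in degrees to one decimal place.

Gain crossover: |L(jω)| = 1 at ω ≈ 0.0383 rad/sec.
∠L(j0.0383) = −90° − arctan(0.0383/5.1) − arctan(0.0383/6.2) ≈ -90.78°
PM = 180° + (-90.78°) = 89.22°

89.2°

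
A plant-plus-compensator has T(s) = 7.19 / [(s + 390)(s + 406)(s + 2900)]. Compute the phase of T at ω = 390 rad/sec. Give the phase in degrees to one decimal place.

∠(j390 + 390) = arctan(390/390) = 45.00°
∠(j390 + 406) = arctan(390/406) = 43.85°
∠(j390 + 2900) = arctan(390/2900) = 7.66°
∠T(j390) = − (45.00° + 43.85° + 7.66°) = -96.51°

-96.5°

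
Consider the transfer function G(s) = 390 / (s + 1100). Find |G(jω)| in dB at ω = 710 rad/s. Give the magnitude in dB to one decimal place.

|j710 + 1100| = √(710² + 1100²) = 1309
|G(j710)| = 390 / 1309 = 0.29788
20 log₁₀(0.29788) = -10.52 dB

-10.5 dB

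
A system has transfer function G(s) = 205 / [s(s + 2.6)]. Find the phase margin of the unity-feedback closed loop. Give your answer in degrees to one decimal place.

Gain crossover: |G(jω)| = 1 at ω ≈ 14.2 rad/s.
∠G(j14.2) = −90° − arctan(14.2/2.6) ≈ -169.62°
PM = 180° + (-169.62°) = 10.38°

10.4°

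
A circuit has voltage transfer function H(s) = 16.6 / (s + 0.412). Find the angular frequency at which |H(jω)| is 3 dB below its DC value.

For a single-pole low-pass, the −3 dB point is at the pole: ω = 0.412 rad s⁻¹.

0.412 rad s⁻¹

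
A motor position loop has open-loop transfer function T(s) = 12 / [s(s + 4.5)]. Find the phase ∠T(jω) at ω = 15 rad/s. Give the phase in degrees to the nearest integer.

∠(j15 + 4.5) = arctan(15/4.5) = 73.30°
∠(j15) = 90.00°
∠T(j15) = − (73.30° + 90.00°) = -163.30°

-163 deg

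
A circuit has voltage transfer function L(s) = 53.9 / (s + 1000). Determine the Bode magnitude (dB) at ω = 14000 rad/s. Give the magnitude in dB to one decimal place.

-48.3 dB

|j14000 + 1000| = √(14000² + 1000²) = 1.404e+04
|L(j14000)| = 53.9 / 1.404e+04 = 0.0038402
20 log₁₀(0.0038402) = -48.31 dB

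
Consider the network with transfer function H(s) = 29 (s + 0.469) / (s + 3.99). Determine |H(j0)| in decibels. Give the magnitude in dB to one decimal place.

10.7 dB

H(0) = 29 × 0.469 / 3.99 = 3.4088
20 log₁₀(3.4088) = 10.65 dB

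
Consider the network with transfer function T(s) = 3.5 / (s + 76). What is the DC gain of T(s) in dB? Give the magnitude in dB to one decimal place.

T(0) = 3.5 / 76 = 0.046053
20 log₁₀(0.046053) = -26.73 dB

-26.7 dB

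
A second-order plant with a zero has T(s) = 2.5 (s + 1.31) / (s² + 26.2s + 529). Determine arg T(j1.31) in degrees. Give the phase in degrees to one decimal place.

41.3°

∠(j1.31 + 1.31) = arctan(1.31/1.31) = 45.00°
∠[(j1.31)² + 26.2(j1.31) + 529] = ∠[527.28 + j34.322] = 3.72°
∠T(j1.31) = 45.00° − 3.72° = 41.28°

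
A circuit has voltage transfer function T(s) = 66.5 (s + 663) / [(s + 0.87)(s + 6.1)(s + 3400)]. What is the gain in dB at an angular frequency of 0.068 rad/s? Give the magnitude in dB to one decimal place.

|j0.068 + 663| = √(0.068² + 663²) = 663
|j0.068 + 0.87| = √(0.068² + 0.87²) = 0.8727
|j0.068 + 6.1| = √(0.068² + 6.1²) = 6.1
|j0.068 + 3400| = √(0.068² + 3400²) = 3400
|T(j0.068)| = 66.5 × 663 / (0.8727 × 6.1 × 3400) = 2.4359
20 log₁₀(2.4359) = 7.73 dB

7.7 dB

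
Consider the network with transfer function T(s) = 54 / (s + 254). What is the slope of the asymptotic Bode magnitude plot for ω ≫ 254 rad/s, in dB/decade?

-20 dB/decade

With 0 zeros and 1 pole, the high-frequency asymptotic slope is 20 × (0 − 1) = -20 dB/decade.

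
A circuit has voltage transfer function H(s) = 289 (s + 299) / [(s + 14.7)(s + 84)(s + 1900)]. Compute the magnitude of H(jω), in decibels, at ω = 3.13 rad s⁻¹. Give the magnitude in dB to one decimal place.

|j3.13 + 299| = √(3.13² + 299²) = 299
|j3.13 + 14.7| = √(3.13² + 14.7²) = 15.03
|j3.13 + 84| = √(3.13² + 84²) = 84.06
|j3.13 + 1900| = √(3.13² + 1900²) = 1900
|H(j3.13)| = 289 × 299 / (15.03 × 84.06 × 1900) = 0.036001
20 log₁₀(0.036001) = -28.87 dB

-28.9 dB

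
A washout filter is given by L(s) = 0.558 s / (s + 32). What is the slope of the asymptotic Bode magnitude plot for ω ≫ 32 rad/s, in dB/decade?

With 1 zero and 1 pole, the high-frequency asymptotic slope is 20 × (1 − 1) = 0 dB/decade.

0 dB/decade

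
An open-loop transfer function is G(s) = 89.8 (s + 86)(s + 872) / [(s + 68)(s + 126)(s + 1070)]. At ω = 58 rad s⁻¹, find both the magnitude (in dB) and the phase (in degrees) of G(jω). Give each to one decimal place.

|G| = -4.3 dB, ∠G = -30.5°

|j58 + 86| = √(58² + 86²) = 103.7
|j58 + 872| = √(58² + 872²) = 873.9
|j58 + 68| = √(58² + 68²) = 89.38
|j58 + 126| = √(58² + 126²) = 138.7
|j58 + 1070| = √(58² + 1070²) = 1072
|G(j58)| = 89.8 × 103.7 × 873.9 / (89.38 × 138.7 × 1072) = 0.61279
20 log₁₀(0.61279) = -4.25 dB
∠(j58 + 86) = arctan(58/86) = 34.00°
∠(j58 + 872) = arctan(58/872) = 3.81°
∠(j58 + 68) = arctan(58/68) = 40.46°
∠(j58 + 126) = arctan(58/126) = 24.72°
∠(j58 + 1070) = arctan(58/1070) = 3.10°
∠G(j58) = 34.00° + 3.81° − (40.46° + 24.72° + 3.10°) = -30.48°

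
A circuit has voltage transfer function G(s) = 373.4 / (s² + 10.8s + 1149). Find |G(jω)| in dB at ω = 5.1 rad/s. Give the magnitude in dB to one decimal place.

-9.6 dB

|(j5.1)² + 10.8(j5.1) + 1149| = |1123 + j55.08| = 1124
|G(j5.1)| = 373.4 / 1124 = 0.33211
20 log₁₀(0.33211) = -9.57 dB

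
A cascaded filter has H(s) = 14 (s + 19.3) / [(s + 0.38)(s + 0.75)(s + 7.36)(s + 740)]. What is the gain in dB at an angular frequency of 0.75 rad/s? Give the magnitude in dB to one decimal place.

-25.1 dB

|j0.75 + 19.3| = √(0.75² + 19.3²) = 19.31
|j0.75 + 0.38| = √(0.75² + 0.38²) = 0.8408
|j0.75 + 0.75| = √(0.75² + 0.75²) = 1.061
|j0.75 + 7.36| = √(0.75² + 7.36²) = 7.398
|j0.75 + 740| = √(0.75² + 740²) = 740
|H(j0.75)| = 14 × 19.31 / (0.8408 × 1.061 × 7.398 × 740) = 0.055387
20 log₁₀(0.055387) = -25.13 dB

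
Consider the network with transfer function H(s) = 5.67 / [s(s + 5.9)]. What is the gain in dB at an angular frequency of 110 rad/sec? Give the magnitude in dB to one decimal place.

|j110 + 5.9| = √(110² + 5.9²) = 110.2
|j110| = 110
|H(j110)| = 5.67 / (110.2 × 110) = 0.00046792
20 log₁₀(0.00046792) = -66.60 dB

-66.6 dB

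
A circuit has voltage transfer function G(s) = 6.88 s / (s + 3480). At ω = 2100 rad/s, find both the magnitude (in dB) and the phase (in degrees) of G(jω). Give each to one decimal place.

|j2100| = 2100
|j2100 + 3480| = √(2100² + 3480²) = 4065
|G(j2100)| = 6.88 × 2100 / 4065 = 3.5547
20 log₁₀(3.5547) = 11.02 dB
∠(j2100) = 90.00°
∠(j2100 + 3480) = arctan(2100/3480) = 31.11°
∠G(j2100) = 90.00° − 31.11° = 58.89°

|G| = 11.0 dB, ∠G = 58.9°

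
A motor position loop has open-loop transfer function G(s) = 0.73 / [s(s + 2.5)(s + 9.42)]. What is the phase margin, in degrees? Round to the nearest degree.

89 deg

Gain crossover: |G(jω)| = 1 at ω ≈ 0.031 rad/s.
∠G(j0.031) = −90° − arctan(0.031/2.5) − arctan(0.031/9.42) ≈ -90.90°
PM = 180° + (-90.90°) = 89.10°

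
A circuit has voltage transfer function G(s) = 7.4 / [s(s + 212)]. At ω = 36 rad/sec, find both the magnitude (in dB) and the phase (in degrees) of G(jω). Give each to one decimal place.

|j36 + 212| = √(36² + 212²) = 215
|j36| = 36
|G(j36)| = 7.4 / (215 × 36) = 0.00095592
20 log₁₀(0.00095592) = -60.39 dB
∠(j36 + 212) = arctan(36/212) = 9.64°
∠(j36) = 90.00°
∠G(j36) = − (9.64° + 90.00°) = -99.64°

|G| = -60.4 dB, ∠G = -99.6°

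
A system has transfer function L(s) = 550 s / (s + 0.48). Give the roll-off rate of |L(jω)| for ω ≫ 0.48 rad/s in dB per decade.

0 dB/decade

With 1 zero and 1 pole, the high-frequency asymptotic slope is 20 × (1 − 1) = 0 dB/decade.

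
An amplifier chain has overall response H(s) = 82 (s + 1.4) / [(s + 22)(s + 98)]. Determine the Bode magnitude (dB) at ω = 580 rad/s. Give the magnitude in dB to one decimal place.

|j580 + 1.4| = √(580² + 1.4²) = 580
|j580 + 22| = √(580² + 22²) = 580.4
|j580 + 98| = √(580² + 98²) = 588.2
|H(j580)| = 82 × 580 / (580.4 × 588.2) = 0.1393
20 log₁₀(0.1393) = -17.12 dB

-17.1 dB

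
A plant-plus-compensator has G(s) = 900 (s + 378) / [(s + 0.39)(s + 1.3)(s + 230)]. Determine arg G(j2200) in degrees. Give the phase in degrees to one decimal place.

∠(j2200 + 378) = arctan(2200/378) = 80.25°
∠(j2200 + 0.39) = arctan(2200/0.39) = 89.99°
∠(j2200 + 1.3) = arctan(2200/1.3) = 89.97°
∠(j2200 + 230) = arctan(2200/230) = 84.03°
∠G(j2200) = 80.25° − (89.99° + 89.97° + 84.03°) = -183.74°

-183.7°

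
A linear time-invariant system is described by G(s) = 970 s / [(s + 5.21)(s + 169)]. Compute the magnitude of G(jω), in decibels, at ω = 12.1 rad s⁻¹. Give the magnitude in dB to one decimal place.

|j12.1| = 12.1
|j12.1 + 5.21| = √(12.1² + 5.21²) = 13.17
|j12.1 + 169| = √(12.1² + 169²) = 169.4
|G(j12.1)| = 970 × 12.1 / (13.17 × 169.4) = 5.2583
20 log₁₀(5.2583) = 14.42 dB

14.4 dB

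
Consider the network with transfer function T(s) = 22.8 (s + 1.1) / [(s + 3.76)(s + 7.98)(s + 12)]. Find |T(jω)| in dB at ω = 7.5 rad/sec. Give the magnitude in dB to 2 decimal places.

|j7.5 + 1.1| = √(7.5² + 1.1²) = 7.58
|j7.5 + 3.76| = √(7.5² + 3.76²) = 8.39
|j7.5 + 7.98| = √(7.5² + 7.98²) = 10.95
|j7.5 + 12| = √(7.5² + 12²) = 14.15
|T(j7.5)| = 22.8 × 7.58 / (8.39 × 10.95 × 14.15) = 0.13293
20 log₁₀(0.13293) = -17.528 dB

-17.53 dB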